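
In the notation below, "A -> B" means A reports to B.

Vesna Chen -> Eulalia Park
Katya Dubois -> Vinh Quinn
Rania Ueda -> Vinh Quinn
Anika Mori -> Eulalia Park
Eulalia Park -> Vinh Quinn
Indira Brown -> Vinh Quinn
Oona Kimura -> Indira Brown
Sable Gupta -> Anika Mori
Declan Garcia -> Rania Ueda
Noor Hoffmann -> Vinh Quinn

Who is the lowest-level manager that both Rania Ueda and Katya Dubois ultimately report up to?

Vinh Quinn

Rania Ueda's chain of managers is Vinh Quinn. Katya Dubois's chain of managers is Vinh Quinn. The first manager that appears in both chains is Vinh Quinn.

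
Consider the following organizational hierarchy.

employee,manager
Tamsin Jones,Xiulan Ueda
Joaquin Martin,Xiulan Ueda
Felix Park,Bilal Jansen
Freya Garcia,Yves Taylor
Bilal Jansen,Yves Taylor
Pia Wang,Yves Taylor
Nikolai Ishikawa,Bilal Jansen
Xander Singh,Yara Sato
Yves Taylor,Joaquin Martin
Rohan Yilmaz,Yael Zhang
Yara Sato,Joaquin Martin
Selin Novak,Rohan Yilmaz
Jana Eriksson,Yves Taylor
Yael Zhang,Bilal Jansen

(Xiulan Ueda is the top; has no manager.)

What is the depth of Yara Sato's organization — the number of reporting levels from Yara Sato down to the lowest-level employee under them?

The longest chain under Yara Sato runs Yara Sato → Xander Singh, which is 1 level below Yara Sato.

1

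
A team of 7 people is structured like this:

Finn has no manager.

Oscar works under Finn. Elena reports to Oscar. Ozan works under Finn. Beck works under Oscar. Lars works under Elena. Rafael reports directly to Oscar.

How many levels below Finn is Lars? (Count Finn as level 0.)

Chain from Lars up to Finn: Lars → Elena → Oscar → Finn. That is 3 steps up, so Lars is 3 levels below Finn.

3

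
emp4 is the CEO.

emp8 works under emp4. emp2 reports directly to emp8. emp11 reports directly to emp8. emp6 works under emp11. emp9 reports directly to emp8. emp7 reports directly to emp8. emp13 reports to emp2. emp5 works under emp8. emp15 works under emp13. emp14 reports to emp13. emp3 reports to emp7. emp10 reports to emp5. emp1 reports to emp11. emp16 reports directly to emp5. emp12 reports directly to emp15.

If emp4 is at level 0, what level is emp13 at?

3

Chain from emp13 up to emp4: emp13 → emp2 → emp8 → emp4. That is 3 steps up, so emp13 is 3 levels below emp4.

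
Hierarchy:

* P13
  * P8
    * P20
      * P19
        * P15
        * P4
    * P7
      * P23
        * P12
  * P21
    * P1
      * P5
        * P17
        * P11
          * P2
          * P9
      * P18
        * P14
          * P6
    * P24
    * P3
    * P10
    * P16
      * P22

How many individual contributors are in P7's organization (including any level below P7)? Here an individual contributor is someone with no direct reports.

1

The only person in P7's organization with no one reporting to them is P12. That is 1.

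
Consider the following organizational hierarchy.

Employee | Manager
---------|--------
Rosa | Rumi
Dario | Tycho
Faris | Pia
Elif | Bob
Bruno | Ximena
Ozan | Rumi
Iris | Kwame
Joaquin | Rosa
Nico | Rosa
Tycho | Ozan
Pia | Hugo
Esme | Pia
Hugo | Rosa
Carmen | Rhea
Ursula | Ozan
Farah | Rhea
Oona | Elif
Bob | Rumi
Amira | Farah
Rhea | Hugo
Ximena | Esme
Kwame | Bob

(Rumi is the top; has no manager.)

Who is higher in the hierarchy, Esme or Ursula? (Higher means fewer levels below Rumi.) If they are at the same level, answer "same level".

Ursula

Esme is 4 levels below Rumi; Ursula is 2. Ursula is higher.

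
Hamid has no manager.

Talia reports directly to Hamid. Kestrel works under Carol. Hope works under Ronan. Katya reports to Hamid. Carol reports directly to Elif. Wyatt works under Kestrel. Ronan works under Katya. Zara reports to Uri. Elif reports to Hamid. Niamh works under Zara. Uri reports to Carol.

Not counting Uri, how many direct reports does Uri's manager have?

Uri reports to Carol. Carol's other direct reports are Kestrel — 1 peer.

1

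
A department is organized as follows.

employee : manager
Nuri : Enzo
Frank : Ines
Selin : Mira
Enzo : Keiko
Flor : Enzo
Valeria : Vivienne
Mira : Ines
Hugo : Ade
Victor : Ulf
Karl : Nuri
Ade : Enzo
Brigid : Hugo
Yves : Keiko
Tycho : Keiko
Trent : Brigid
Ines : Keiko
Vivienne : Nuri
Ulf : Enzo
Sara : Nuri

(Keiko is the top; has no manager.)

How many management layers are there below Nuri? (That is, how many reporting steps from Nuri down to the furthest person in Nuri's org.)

2

The longest chain under Nuri runs Nuri → Vivienne → Valeria, which is 2 levels below Nuri.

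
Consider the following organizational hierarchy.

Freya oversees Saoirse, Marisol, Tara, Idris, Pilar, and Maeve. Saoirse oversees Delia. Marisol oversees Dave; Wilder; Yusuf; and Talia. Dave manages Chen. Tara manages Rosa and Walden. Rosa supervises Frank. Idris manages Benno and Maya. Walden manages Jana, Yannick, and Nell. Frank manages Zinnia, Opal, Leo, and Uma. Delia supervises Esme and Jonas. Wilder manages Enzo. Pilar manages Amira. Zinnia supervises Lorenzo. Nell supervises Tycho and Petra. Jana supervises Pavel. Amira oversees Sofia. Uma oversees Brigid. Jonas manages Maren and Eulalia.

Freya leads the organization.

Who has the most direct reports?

Direct-report counts: Freya has 6; Pilar has 1; Amira has 1; Idris has 2; Tara has 2; Walden has 3; Jana has 1; Nell has 2; Rosa has 1; Frank has 4; Uma has 1; Zinnia has 1; Marisol has 4; Wilder has 1; Dave has 1; Saoirse has 1; Delia has 2; Jonas has 2. The largest is 6, held by Freya.

Freya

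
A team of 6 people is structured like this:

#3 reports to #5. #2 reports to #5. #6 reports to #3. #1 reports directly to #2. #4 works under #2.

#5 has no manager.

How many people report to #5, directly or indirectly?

#5 directly manages #3, #2. Under #3: #6 (1). Under #2: #4, #1 (2). So #5's organization is 2 direct reports plus everyone under them: 2 + 3 = 5.

5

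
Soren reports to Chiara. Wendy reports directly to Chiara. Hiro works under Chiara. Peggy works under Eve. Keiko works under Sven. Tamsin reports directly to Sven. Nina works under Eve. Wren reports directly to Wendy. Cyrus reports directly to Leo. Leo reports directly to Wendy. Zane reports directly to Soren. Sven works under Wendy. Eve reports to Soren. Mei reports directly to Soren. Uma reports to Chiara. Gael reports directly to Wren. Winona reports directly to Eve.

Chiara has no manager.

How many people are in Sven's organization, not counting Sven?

Sven directly manages Tamsin, Keiko. Tamsin has no reports. Keiko has no reports. So Sven's organization is 2 direct reports plus everyone under them: 1 + 1 = 2.

2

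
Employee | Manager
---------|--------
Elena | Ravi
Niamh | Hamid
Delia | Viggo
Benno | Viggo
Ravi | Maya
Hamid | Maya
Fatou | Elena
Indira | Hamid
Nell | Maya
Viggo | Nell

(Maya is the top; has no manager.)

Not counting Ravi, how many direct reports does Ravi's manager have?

2

Ravi reports to Maya. Maya's other direct reports are Hamid, Nell — 2 peers.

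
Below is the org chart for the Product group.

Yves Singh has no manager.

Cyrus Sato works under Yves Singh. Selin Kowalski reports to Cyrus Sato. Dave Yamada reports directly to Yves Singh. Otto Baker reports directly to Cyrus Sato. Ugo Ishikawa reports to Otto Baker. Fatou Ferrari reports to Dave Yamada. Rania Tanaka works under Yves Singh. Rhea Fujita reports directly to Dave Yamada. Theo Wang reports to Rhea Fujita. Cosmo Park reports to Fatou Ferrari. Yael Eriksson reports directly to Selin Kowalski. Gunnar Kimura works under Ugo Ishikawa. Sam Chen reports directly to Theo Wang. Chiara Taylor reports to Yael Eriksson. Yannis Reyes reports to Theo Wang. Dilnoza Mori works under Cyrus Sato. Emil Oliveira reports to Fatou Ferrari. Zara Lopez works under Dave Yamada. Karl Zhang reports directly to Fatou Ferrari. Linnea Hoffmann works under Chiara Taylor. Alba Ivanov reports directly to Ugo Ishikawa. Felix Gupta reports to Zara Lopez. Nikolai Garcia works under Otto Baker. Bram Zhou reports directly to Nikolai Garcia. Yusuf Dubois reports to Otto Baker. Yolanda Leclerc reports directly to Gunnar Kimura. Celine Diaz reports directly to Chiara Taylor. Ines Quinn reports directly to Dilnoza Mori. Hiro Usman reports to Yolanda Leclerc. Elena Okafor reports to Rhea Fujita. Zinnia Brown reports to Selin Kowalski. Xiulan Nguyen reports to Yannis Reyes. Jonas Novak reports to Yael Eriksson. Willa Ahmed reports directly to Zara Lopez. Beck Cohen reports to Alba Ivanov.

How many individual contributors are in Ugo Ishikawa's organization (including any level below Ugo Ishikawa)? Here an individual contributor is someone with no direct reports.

2

The people in Ugo Ishikawa's organization with no one reporting to them are Beck Cohen, Hiro Usman. That is 2.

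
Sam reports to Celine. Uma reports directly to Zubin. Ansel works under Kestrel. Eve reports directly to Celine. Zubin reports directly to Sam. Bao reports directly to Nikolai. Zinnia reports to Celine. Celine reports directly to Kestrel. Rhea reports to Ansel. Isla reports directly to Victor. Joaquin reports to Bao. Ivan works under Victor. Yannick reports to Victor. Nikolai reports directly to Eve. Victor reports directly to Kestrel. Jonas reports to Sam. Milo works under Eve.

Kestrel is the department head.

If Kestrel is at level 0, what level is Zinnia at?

Chain from Zinnia up to Kestrel: Zinnia → Celine → Kestrel. That is 2 steps up, so Zinnia is 2 levels below Kestrel.

2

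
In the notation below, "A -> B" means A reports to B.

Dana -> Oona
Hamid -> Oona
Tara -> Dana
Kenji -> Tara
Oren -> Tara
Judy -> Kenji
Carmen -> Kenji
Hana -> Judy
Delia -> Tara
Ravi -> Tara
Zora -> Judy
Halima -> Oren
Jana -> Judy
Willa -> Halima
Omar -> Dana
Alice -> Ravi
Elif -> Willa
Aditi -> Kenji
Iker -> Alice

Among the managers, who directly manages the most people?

Tara

Direct-report counts: Oona has 2; Dana has 2; Tara has 4; Ravi has 1; Alice has 1; Oren has 1; Halima has 1; Willa has 1; Kenji has 3; Judy has 3. The largest is 4, held by Tara.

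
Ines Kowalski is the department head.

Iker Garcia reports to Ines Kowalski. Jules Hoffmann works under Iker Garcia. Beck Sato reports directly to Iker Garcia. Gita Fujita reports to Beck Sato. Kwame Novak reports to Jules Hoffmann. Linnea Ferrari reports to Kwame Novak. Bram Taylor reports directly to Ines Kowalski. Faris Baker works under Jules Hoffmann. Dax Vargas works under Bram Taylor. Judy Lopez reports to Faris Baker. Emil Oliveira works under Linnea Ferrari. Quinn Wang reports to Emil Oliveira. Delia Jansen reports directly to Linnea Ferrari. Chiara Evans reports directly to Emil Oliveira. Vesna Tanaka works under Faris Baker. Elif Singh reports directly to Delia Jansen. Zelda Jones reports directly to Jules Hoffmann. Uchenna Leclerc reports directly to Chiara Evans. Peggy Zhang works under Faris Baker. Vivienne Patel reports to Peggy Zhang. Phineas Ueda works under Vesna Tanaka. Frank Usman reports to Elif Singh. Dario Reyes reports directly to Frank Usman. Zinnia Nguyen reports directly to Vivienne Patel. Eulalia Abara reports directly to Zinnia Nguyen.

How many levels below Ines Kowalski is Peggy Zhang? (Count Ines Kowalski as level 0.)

Chain from Peggy Zhang up to Ines Kowalski: Peggy Zhang → Faris Baker → Jules Hoffmann → Iker Garcia → Ines Kowalski. That is 4 steps up, so Peggy Zhang is 4 levels below Ines Kowalski.

4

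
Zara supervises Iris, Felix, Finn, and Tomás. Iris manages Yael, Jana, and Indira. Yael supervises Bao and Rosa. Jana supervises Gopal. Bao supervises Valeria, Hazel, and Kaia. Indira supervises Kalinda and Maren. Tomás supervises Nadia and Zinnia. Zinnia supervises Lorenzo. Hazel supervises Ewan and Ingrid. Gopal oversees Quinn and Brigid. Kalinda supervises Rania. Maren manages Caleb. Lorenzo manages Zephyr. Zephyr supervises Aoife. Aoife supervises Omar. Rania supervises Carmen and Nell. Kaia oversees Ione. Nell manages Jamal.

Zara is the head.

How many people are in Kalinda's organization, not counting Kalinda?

Kalinda directly manages Rania. Under Rania: Nell, Jamal, Carmen (3). That's 4 in total.

4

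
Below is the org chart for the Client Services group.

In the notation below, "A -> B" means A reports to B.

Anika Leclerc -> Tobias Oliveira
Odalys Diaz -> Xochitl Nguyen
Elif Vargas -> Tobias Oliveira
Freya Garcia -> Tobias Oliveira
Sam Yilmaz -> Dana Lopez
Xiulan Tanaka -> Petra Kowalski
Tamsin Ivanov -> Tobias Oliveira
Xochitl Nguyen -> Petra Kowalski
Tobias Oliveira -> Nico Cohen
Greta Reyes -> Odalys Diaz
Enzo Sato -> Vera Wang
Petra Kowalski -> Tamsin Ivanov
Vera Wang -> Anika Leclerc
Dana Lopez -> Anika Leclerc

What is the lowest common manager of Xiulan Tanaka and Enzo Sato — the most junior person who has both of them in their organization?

Tobias Oliveira

Xiulan Tanaka's chain of managers is Petra Kowalski, Tamsin Ivanov, Tobias Oliveira, Nico Cohen. Enzo Sato's chain of managers is Vera Wang, Anika Leclerc, Tobias Oliveira, Nico Cohen. The first manager that appears in both chains is Tobias Oliveira.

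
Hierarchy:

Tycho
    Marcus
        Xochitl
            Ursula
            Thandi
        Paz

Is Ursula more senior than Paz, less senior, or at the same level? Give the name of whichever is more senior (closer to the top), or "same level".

Ursula is 3 levels below Tycho; Paz is 2. Paz is higher.

Paz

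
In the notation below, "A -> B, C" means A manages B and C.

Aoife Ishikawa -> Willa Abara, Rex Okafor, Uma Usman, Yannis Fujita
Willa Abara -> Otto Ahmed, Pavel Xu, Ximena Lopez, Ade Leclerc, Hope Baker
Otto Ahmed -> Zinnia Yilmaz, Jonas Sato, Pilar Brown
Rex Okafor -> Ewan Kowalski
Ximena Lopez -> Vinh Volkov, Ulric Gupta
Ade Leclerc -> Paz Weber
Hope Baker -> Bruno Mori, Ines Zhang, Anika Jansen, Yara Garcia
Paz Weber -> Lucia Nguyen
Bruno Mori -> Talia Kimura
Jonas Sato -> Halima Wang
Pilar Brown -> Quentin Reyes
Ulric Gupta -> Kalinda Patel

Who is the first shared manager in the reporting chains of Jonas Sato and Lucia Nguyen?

Willa Abara

Jonas Sato's chain of managers is Otto Ahmed, Willa Abara, Aoife Ishikawa. Lucia Nguyen's chain of managers is Paz Weber, Ade Leclerc, Willa Abara, Aoife Ishikawa. The first manager that appears in both chains is Willa Abara.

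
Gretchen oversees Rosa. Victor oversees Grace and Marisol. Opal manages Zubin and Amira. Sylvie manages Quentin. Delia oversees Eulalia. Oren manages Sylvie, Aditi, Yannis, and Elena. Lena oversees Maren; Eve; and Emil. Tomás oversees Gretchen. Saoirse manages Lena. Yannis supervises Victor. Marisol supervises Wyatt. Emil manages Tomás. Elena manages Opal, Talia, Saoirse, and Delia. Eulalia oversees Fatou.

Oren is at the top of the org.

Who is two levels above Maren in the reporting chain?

Saoirse

Maren reports to Lena, and Lena reports to Saoirse. So Maren's skip-level manager is Saoirse.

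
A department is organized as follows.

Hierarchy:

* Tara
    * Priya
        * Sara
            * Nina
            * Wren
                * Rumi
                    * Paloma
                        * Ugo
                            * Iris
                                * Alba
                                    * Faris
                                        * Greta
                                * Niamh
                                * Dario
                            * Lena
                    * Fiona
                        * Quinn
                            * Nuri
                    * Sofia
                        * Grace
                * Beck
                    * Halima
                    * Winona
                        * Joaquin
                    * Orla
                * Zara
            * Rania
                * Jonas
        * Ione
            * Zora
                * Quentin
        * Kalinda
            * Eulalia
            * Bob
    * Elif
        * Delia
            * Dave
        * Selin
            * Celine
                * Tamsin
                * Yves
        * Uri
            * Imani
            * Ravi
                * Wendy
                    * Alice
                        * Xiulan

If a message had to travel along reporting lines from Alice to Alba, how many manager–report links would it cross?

13

Alice is 5 levels below Tara, and Alba is 8 levels below Tara (their lowest common manager). The shortest path runs up from Alice to Tara and back down to Alba: 5 + 8 = 13 links.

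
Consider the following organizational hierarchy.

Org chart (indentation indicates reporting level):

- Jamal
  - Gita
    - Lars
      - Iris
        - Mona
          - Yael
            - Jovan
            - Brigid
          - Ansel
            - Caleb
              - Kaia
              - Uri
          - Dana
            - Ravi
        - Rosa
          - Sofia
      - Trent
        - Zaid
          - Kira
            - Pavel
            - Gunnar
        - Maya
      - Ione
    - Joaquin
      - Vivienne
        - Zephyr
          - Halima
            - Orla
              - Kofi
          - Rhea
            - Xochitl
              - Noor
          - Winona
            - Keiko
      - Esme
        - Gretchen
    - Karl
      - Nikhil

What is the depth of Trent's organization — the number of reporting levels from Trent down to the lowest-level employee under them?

The longest chain under Trent runs Trent → Zaid → Kira → Gunnar, which is 3 levels below Trent.

3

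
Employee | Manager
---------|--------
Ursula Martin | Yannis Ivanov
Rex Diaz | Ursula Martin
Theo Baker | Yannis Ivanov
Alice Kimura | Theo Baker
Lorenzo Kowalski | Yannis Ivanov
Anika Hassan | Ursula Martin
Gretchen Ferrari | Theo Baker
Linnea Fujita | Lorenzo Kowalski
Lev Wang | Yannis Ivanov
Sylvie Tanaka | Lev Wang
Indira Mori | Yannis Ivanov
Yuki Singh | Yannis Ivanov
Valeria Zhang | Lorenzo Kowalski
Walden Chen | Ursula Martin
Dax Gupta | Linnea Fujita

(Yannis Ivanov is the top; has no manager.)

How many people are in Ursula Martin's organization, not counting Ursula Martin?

Ursula Martin directly manages Rex Diaz, Anika Hassan, Walden Chen. Rex Diaz has no reports. Anika Hassan has no reports. Walden Chen has no reports. So Ursula Martin's organization is 3 direct reports plus everyone under them: 1 + 1 + 1 = 3.

3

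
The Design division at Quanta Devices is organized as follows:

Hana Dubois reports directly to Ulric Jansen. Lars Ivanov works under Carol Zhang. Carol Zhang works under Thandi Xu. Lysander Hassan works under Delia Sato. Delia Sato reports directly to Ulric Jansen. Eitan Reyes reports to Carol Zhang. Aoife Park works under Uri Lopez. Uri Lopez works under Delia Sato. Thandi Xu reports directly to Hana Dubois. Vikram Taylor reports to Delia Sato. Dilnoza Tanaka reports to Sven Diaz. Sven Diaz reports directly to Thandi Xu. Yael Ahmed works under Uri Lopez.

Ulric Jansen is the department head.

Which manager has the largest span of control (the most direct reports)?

Delia Sato

Direct-report counts: Ulric Jansen has 2; Delia Sato has 3; Uri Lopez has 2; Hana Dubois has 1; Thandi Xu has 2; Carol Zhang has 2; Sven Diaz has 1. The largest is 3, held by Delia Sato.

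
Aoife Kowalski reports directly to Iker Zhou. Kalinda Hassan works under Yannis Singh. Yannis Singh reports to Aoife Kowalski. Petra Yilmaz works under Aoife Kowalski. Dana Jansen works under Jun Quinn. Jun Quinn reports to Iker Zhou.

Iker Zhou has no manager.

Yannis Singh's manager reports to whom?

Yannis Singh reports to Aoife Kowalski, and Aoife Kowalski reports to Iker Zhou. So Yannis Singh's skip-level manager is Iker Zhou.

Iker Zhou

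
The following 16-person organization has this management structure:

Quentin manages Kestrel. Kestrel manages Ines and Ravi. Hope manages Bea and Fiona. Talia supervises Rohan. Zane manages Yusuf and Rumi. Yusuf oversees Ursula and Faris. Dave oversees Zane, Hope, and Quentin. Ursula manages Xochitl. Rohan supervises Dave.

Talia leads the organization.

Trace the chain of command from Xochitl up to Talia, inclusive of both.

Xochitl -> Ursula -> Yusuf -> Zane -> Dave -> Rohan -> Talia

Xochitl reports to Ursula. Ursula reports to Yusuf. Yusuf reports to Zane. Zane reports to Dave. Dave reports to Rohan. Rohan reports to Talia. Talia is at the top.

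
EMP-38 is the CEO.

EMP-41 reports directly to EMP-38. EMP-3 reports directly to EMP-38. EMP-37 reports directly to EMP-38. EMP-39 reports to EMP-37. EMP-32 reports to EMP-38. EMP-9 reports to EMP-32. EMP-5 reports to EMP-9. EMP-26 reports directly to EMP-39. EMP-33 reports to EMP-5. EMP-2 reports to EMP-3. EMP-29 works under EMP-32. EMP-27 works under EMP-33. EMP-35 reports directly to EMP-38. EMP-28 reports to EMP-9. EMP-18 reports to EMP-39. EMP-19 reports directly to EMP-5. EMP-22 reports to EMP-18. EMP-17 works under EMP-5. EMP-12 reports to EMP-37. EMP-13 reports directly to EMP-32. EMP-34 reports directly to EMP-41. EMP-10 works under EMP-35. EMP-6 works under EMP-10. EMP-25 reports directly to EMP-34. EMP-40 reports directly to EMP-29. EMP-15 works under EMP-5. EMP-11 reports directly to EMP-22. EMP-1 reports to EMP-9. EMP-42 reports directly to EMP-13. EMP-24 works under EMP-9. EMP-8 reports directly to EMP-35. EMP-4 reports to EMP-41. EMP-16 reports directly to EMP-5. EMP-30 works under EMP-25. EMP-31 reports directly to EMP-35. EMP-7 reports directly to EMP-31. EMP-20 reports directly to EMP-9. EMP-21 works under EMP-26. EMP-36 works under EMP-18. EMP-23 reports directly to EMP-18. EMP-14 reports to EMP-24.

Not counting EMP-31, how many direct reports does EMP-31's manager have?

EMP-31 reports to EMP-35. EMP-35's other direct reports are EMP-10, EMP-8 — 2 peers.

2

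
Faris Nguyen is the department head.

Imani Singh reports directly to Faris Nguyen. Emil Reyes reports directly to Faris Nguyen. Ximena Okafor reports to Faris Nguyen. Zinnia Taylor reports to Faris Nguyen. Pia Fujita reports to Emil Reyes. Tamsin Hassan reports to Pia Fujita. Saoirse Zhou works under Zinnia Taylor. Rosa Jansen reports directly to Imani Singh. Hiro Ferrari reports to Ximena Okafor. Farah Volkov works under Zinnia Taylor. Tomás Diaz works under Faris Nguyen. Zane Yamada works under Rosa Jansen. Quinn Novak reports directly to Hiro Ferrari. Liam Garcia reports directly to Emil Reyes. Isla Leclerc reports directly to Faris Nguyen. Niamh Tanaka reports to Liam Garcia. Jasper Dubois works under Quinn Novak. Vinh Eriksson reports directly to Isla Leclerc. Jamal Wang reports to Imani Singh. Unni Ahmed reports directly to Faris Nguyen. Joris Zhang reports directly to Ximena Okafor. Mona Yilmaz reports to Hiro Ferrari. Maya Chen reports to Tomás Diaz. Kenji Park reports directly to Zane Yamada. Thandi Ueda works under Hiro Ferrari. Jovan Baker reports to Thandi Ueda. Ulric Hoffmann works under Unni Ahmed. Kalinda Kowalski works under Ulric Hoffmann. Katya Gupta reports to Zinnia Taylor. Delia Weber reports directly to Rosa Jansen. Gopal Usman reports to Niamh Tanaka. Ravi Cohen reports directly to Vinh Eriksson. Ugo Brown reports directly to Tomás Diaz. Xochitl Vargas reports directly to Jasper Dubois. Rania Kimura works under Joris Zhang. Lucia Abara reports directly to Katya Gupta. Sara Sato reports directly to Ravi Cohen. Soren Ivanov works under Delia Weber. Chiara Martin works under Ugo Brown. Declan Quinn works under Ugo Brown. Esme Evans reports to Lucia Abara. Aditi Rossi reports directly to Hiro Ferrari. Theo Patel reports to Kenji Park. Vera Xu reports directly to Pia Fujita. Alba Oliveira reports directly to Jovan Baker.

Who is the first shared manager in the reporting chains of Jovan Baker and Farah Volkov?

Faris Nguyen

Jovan Baker's chain of managers is Thandi Ueda, Hiro Ferrari, Ximena Okafor, Faris Nguyen. Farah Volkov's chain of managers is Zinnia Taylor, Faris Nguyen. The first manager that appears in both chains is Faris Nguyen.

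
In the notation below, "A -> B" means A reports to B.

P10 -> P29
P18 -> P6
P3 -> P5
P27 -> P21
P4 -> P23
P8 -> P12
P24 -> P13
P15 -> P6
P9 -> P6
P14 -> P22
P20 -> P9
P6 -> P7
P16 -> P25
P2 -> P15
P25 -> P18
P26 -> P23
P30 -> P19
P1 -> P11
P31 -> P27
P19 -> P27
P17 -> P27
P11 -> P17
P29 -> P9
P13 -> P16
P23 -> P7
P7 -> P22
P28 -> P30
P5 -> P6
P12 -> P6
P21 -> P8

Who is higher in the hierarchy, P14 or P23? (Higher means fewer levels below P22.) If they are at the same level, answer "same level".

P14 is 1 level below P22; P23 is 2. P14 is higher.

P14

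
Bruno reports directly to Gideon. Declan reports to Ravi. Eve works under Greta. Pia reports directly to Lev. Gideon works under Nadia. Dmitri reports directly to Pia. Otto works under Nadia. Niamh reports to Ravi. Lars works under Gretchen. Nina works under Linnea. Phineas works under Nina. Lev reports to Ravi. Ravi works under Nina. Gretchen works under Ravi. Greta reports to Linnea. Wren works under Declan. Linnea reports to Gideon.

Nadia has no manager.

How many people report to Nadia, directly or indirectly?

17

Nadia directly manages Gideon, Otto. Under Gideon: Bruno, Linnea, Greta, Eve, Nina, Phineas, Ravi, Gretchen, Lars, Declan, Wren, Niamh, Lev, Pia, Dmitri (15). Otto has no reports. So Nadia's organization is 2 direct reports plus everyone under them: 16 + 1 = 17.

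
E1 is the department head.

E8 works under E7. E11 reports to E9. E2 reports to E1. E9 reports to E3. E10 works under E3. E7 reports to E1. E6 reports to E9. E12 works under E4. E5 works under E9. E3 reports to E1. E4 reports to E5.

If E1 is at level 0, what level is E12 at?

5

Chain from E12 up to E1: E12 → E4 → E5 → E9 → E3 → E1. That is 5 steps up, so E12 is 5 levels below E1.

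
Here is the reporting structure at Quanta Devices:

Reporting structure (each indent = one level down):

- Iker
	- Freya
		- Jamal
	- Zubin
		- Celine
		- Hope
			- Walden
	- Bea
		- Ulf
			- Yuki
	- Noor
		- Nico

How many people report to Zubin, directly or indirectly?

Zubin directly manages Celine, Hope. Celine has no reports. Under Hope: Walden (1). So Zubin's organization is 2 direct reports plus everyone under them: 1 + 2 = 3.

3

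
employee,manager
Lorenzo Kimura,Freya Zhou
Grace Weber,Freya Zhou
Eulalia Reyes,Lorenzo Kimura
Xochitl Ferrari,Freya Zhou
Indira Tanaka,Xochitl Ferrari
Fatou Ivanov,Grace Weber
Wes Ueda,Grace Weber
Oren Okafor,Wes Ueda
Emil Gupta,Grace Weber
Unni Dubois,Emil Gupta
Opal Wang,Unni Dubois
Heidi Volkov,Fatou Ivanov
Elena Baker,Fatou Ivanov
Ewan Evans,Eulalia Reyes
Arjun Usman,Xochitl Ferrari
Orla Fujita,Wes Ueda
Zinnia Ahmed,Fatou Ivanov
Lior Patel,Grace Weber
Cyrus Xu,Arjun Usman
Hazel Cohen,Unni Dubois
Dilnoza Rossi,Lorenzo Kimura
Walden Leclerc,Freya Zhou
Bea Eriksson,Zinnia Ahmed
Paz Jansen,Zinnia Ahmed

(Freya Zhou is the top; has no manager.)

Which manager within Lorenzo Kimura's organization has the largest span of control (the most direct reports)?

Lorenzo Kimura

Direct-report counts within Lorenzo Kimura's organization: Lorenzo Kimura has 2; Eulalia Reyes has 1. The largest is 2, held by Lorenzo Kimura.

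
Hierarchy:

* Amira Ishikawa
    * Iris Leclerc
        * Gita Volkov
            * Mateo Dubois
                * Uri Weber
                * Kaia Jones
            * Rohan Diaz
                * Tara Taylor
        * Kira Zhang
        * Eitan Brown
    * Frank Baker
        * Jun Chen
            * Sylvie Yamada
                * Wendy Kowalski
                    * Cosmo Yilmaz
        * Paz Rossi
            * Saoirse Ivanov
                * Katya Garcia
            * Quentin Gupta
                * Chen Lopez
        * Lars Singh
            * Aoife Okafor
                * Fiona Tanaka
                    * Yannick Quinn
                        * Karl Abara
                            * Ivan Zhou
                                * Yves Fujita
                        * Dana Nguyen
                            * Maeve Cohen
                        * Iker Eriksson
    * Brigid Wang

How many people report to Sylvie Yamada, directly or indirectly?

Sylvie Yamada directly manages Wendy Kowalski. Under Wendy Kowalski: Cosmo Yilmaz (1). That's 2 in total.

2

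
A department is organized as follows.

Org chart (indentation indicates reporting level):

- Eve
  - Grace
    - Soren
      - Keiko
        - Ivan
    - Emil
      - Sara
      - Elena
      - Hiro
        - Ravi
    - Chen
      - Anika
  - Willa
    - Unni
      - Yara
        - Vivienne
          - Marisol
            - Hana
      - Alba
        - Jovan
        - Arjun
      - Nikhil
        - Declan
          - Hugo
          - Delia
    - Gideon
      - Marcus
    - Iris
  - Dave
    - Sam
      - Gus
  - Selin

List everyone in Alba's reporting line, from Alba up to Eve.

Alba -> Unni -> Willa -> Eve

Alba reports to Unni. Unni reports to Willa. Willa reports to Eve. Eve is at the top.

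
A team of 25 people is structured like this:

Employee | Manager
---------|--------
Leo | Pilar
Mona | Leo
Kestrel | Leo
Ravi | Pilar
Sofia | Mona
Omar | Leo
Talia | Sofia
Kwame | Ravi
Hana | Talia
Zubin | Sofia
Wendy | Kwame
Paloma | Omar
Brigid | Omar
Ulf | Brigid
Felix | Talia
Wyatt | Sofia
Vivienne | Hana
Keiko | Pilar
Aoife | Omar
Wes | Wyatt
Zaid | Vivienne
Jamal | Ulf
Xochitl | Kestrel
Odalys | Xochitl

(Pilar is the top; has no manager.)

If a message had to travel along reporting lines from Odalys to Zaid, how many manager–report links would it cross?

9

Odalys is 3 levels below Leo, and Zaid is 6 levels below Leo (their lowest common manager). The shortest path runs up from Odalys to Leo and back down to Zaid: 3 + 6 = 9 links.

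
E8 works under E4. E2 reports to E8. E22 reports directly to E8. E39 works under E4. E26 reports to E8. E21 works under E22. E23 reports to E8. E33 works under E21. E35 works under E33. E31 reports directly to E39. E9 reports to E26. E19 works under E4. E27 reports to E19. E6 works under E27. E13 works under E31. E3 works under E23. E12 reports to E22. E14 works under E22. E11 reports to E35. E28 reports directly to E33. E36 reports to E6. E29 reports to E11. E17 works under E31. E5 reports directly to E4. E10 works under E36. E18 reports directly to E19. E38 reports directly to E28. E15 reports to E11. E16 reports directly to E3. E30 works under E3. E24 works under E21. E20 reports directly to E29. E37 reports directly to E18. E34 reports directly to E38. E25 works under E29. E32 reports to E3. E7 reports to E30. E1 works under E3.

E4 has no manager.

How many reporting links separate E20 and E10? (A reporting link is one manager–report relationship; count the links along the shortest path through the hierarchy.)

E20 is 8 levels below E4, and E10 is 5 levels below E4 (their lowest common manager). The shortest path runs up from E20 to E4 and back down to E10: 8 + 5 = 13 links.

13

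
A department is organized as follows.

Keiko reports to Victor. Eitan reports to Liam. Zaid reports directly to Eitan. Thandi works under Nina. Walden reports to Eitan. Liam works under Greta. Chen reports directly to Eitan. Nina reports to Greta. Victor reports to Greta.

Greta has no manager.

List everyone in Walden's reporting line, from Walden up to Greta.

Walden reports to Eitan. Eitan reports to Liam. Liam reports to Greta. Greta is at the top.

Walden -> Eitan -> Liam -> Greta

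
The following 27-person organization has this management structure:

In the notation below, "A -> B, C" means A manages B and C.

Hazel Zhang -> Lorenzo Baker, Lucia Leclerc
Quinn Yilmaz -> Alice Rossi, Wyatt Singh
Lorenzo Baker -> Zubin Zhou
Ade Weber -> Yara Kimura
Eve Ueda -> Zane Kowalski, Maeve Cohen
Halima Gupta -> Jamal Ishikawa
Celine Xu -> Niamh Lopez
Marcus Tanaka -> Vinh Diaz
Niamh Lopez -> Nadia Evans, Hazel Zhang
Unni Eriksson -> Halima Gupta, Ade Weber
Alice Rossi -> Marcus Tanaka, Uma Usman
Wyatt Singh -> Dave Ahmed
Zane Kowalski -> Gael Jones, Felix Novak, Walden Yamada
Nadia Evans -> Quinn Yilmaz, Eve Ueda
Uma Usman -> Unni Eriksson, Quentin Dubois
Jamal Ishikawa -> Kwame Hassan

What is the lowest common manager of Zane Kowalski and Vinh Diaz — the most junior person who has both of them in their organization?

Nadia Evans

Zane Kowalski's chain of managers is Eve Ueda, Nadia Evans, Niamh Lopez, Celine Xu. Vinh Diaz's chain of managers is Marcus Tanaka, Alice Rossi, Quinn Yilmaz, Nadia Evans, Niamh Lopez, Celine Xu. The first manager that appears in both chains is Nadia Evans.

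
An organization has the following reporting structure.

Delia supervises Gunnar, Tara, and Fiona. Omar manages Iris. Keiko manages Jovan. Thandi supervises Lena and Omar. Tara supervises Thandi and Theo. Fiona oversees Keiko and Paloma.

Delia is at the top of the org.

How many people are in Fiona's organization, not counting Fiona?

3

Fiona directly manages Paloma, Keiko. Paloma has no reports. Under Keiko: Jovan (1). So Fiona's organization is 2 direct reports plus everyone under them: 1 + 2 = 3.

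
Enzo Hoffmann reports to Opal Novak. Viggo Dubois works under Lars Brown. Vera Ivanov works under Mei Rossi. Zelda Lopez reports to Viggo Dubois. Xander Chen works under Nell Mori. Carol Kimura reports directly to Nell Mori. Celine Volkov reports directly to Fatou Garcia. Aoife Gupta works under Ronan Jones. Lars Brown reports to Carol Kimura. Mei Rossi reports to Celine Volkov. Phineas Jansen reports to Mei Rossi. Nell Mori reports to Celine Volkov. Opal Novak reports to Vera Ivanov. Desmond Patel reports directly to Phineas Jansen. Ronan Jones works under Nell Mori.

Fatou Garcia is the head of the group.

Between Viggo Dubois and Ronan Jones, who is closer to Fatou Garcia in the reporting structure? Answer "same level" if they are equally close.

Viggo Dubois is 5 levels below Fatou Garcia; Ronan Jones is 3. Ronan Jones is higher.

Ronan Jones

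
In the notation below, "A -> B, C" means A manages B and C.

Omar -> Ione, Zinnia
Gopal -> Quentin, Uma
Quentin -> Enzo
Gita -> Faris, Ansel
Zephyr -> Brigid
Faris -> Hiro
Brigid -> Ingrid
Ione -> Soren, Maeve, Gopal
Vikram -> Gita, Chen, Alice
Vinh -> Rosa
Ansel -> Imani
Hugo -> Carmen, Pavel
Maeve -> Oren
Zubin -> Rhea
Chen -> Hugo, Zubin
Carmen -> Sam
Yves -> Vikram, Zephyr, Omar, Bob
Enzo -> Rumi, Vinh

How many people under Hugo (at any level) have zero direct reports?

The people in Hugo's organization with no one reporting to them are Pavel, Sam. That is 2.

2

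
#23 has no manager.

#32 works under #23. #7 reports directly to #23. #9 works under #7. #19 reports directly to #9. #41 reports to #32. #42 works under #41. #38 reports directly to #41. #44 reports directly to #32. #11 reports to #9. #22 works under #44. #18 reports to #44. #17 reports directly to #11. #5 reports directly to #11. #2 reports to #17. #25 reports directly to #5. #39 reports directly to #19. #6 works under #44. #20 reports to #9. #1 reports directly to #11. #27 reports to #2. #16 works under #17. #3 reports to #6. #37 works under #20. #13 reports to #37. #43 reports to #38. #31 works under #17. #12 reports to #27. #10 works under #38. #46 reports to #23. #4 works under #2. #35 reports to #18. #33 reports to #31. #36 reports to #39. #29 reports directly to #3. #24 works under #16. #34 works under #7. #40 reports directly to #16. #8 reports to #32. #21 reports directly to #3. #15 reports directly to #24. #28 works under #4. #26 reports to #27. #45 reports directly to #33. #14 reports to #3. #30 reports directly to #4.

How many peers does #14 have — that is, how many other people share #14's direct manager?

2

#14 reports to #3. #3's other direct reports are #29, #21 — 2 peers.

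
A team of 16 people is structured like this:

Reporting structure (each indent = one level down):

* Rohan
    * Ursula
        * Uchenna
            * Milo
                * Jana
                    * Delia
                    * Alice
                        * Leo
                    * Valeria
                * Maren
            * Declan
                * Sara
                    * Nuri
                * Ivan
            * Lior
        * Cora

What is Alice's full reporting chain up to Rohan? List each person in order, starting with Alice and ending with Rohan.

Alice reports to Jana. Jana reports to Milo. Milo reports to Uchenna. Uchenna reports to Ursula. Ursula reports to Rohan. Rohan is at the top.

Alice -> Jana -> Milo -> Uchenna -> Ursula -> Rohan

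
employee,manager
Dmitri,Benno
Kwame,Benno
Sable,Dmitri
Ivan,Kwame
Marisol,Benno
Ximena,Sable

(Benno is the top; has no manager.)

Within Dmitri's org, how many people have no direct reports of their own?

The only person in Dmitri's organization with no one reporting to them is Ximena. That is 1.

1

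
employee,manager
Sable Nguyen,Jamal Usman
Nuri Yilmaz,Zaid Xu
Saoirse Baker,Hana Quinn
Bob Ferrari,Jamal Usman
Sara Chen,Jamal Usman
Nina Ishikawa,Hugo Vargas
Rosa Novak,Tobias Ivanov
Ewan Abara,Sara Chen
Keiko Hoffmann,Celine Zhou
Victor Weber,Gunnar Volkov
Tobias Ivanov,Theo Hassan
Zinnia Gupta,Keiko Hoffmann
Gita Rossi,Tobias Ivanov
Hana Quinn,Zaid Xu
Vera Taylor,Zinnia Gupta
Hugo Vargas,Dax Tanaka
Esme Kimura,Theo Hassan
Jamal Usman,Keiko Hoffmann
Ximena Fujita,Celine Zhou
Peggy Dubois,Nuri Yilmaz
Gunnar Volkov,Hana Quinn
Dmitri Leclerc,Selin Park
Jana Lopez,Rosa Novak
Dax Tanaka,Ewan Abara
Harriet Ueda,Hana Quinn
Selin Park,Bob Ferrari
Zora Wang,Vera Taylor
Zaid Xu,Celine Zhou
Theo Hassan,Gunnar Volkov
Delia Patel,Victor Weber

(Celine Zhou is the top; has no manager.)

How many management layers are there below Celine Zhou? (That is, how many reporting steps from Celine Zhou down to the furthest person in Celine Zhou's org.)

The longest chain under Celine Zhou runs Celine Zhou → Zaid Xu → Hana Quinn → Gunnar Volkov → Theo Hassan → Tobias Ivanov → Rosa Novak → Jana Lopez, which is 7 levels below Celine Zhou.

7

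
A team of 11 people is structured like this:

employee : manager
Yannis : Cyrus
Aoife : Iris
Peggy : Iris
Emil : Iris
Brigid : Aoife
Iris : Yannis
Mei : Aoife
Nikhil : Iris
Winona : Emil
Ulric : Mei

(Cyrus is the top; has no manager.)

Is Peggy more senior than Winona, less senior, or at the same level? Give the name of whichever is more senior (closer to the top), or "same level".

Peggy is 3 levels below Cyrus; Winona is 4. Peggy is higher.

Peggy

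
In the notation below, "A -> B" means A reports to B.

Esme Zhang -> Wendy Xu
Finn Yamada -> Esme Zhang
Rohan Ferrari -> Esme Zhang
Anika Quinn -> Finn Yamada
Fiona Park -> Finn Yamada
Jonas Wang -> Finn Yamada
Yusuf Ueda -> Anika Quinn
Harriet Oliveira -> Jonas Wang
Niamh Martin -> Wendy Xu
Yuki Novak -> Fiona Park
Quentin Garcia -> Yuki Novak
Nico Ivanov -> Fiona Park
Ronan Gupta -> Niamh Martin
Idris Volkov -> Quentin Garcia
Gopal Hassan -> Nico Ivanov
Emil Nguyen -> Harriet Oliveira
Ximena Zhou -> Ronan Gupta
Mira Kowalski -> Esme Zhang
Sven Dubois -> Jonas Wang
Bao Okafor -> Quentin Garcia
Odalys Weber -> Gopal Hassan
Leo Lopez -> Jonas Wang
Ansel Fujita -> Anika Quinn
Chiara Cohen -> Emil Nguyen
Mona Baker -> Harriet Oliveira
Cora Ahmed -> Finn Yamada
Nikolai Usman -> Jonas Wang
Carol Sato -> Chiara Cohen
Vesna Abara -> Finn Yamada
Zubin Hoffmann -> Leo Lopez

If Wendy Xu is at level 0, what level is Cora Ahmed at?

3

Chain from Cora Ahmed up to Wendy Xu: Cora Ahmed → Finn Yamada → Esme Zhang → Wendy Xu. That is 3 steps up, so Cora Ahmed is 3 levels below Wendy Xu.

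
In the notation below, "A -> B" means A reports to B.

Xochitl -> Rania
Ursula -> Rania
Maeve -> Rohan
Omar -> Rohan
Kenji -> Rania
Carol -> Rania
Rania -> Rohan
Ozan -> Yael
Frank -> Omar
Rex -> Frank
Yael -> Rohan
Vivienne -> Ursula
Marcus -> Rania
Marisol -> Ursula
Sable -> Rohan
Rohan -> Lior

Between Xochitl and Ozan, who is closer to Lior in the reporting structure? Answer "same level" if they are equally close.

same level

Both Xochitl and Ozan are 3 levels below Lior.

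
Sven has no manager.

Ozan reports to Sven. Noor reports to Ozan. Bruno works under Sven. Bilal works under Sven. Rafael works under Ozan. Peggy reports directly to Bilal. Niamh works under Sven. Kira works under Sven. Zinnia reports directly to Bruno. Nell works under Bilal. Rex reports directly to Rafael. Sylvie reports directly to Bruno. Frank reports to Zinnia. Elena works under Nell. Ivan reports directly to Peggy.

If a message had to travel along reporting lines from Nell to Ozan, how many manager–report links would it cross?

Nell is 2 levels below Sven, and Ozan is 1 level below Sven (their lowest common manager). The shortest path runs up from Nell to Sven and back down to Ozan: 2 + 1 = 3 links.

3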